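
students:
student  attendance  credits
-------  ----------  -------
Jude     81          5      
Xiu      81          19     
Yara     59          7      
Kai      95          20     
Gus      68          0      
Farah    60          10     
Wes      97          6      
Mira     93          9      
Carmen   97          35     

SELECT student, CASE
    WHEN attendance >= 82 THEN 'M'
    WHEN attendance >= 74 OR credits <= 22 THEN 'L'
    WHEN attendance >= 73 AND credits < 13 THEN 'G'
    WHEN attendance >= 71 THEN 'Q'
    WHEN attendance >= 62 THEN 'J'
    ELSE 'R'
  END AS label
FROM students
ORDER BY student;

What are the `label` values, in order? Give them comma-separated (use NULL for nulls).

M, L, L, L, M, M, M, L, L

student=Carmen: attendance >= 82 → M
student=Farah: attendance >= 74 OR credits <= 22 → L
student=Gus: attendance >= 74 OR credits <= 22 → L
student=Jude: attendance >= 74 OR credits <= 22 → L
student=Kai: attendance >= 82 → M
student=Mira: attendance >= 82 → M
student=Wes: attendance >= 82 → M
student=Xiu: attendance >= 74 OR credits <= 22 → L
student=Yara: attendance >= 74 OR credits <= 22 → L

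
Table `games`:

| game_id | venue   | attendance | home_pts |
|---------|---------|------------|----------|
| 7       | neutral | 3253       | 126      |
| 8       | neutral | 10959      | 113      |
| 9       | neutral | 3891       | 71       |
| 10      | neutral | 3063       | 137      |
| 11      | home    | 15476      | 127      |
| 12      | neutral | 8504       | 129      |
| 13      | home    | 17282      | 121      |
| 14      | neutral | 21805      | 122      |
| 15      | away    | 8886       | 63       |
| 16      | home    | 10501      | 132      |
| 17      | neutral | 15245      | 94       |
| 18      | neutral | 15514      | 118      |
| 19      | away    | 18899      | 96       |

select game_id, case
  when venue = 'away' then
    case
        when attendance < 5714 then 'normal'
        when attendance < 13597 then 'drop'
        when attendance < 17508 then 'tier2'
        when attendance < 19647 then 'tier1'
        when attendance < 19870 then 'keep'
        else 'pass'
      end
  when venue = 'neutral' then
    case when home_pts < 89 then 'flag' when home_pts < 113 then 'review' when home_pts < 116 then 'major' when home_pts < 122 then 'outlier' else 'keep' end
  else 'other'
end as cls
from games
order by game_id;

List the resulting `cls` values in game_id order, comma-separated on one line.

keep, major, flag, keep, other, keep, other, keep, drop, other, review, outlier, tier1

game_id=7: venue='neutral' → inner[ELSE] → keep
game_id=8: venue='neutral' → inner[home_pts < 116] → major
game_id=9: venue='neutral' → inner[home_pts < 89] → flag
game_id=10: venue='neutral' → inner[ELSE] → keep
game_id=11: venue='home' → outer ELSE → other
game_id=12: venue='neutral' → inner[ELSE] → keep
game_id=13: venue='home' → outer ELSE → other
game_id=14: venue='neutral' → inner[ELSE] → keep
game_id=15: venue='away' → inner[attendance < 13597] → drop
game_id=16: venue='home' → outer ELSE → other
game_id=17: venue='neutral' → inner[home_pts < 113] → review
game_id=18: venue='neutral' → inner[home_pts < 122] → outlier
game_id=19: venue='away' → inner[attendance < 19647] → tier1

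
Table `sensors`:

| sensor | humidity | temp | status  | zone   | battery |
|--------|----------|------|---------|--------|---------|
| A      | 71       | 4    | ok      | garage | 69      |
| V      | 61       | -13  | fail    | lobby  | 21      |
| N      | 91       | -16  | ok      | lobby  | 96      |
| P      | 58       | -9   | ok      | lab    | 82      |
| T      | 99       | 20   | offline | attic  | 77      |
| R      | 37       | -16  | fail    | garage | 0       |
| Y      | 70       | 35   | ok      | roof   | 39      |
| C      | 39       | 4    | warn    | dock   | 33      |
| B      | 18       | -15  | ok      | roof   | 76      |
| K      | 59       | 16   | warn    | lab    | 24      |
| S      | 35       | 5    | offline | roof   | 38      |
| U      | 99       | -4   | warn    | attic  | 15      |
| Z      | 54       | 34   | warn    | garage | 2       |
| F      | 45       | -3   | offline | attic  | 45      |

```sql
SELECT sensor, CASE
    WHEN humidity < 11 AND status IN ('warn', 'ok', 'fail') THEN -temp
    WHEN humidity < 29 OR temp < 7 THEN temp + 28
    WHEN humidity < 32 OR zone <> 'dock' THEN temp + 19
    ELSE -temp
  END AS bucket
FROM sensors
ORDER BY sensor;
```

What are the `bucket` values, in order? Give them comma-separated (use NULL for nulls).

sensor=A: humidity < 29 OR temp < 7 → 32
sensor=B: humidity < 29 OR temp < 7 → 13
sensor=C: humidity < 29 OR temp < 7 → 32
sensor=F: humidity < 29 OR temp < 7 → 25
sensor=K: humidity < 32 OR zone <> 'dock' → 35
sensor=N: humidity < 29 OR temp < 7 → 12
sensor=P: humidity < 29 OR temp < 7 → 19
sensor=R: humidity < 29 OR temp < 7 → 12
sensor=S: humidity < 29 OR temp < 7 → 33
sensor=T: humidity < 32 OR zone <> 'dock' → 39
sensor=U: humidity < 29 OR temp < 7 → 24
sensor=V: humidity < 29 OR temp < 7 → 15
sensor=Y: humidity < 32 OR zone <> 'dock' → 54
sensor=Z: humidity < 32 OR zone <> 'dock' → 53

32, 13, 32, 25, 35, 12, 19, 12, 33, 39, 24, 15, 54, 53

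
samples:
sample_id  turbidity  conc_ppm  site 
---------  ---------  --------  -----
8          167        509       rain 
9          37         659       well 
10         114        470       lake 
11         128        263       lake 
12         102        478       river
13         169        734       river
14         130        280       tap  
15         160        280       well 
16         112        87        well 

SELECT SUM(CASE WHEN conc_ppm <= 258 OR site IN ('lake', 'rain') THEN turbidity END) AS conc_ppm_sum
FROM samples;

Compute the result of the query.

521

sample_id=8: ✓ → 167
sample_id=9: ✗
sample_id=10: ✓ → 114
sample_id=11: ✓ → 128
sample_id=12: ✗
sample_id=13: ✗
sample_id=14: ✗
sample_id=15: ✗
sample_id=16: ✓ → 112
conc_ppm_sum = 167 + 114 + 128 + 112 = 521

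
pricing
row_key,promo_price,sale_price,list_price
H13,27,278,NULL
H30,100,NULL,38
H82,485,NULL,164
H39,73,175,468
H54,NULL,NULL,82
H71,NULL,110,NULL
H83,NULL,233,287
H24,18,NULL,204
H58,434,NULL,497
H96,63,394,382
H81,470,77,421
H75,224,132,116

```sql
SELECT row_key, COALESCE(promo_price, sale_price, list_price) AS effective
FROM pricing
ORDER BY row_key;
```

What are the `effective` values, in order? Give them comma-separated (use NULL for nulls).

row_key=H13: promo_price=27 → 27
row_key=H24: promo_price=18 → 18
row_key=H30: promo_price=100 → 100
row_key=H39: promo_price=73 → 73
row_key=H54: promo_price=NULL, sale_price=NULL, list_price=82 → 82
row_key=H58: promo_price=434 → 434
row_key=H71: promo_price=NULL, sale_price=110 → 110
row_key=H75: promo_price=224 → 224
row_key=H81: promo_price=470 → 470
row_key=H82: promo_price=485 → 485
row_key=H83: promo_price=NULL, sale_price=233 → 233
row_key=H96: promo_price=63 → 63

27, 18, 100, 73, 82, 434, 110, 224, 470, 485, 233, 63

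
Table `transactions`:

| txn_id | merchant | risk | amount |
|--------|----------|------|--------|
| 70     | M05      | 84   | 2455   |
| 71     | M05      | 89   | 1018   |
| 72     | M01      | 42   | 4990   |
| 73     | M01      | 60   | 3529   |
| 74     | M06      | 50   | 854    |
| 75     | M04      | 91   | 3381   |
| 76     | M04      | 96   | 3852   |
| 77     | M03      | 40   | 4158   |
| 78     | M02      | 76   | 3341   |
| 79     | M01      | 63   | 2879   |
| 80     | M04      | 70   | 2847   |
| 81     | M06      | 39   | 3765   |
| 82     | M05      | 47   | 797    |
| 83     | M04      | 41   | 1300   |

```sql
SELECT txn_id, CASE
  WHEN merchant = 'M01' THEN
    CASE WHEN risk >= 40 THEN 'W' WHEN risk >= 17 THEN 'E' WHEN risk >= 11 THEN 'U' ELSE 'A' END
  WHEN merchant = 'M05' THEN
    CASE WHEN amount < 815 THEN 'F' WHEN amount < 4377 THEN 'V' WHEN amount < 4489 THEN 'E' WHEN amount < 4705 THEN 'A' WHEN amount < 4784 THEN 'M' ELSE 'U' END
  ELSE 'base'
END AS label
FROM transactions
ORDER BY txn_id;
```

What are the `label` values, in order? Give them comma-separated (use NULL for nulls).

txn_id=70: merchant='M05' → inner[amount < 4377] → V
txn_id=71: merchant='M05' → inner[amount < 4377] → V
txn_id=72: merchant='M01' → inner[risk >= 40] → W
txn_id=73: merchant='M01' → inner[risk >= 40] → W
txn_id=74: merchant='M06' → outer ELSE → base
txn_id=75: merchant='M04' → outer ELSE → base
txn_id=76: merchant='M04' → outer ELSE → base
txn_id=77: merchant='M03' → outer ELSE → base
txn_id=78: merchant='M02' → outer ELSE → base
txn_id=79: merchant='M01' → inner[risk >= 40] → W
txn_id=80: merchant='M04' → outer ELSE → base
txn_id=81: merchant='M06' → outer ELSE → base
txn_id=82: merchant='M05' → inner[amount < 815] → F
txn_id=83: merchant='M04' → outer ELSE → base

V, V, W, W, base, base, base, base, base, W, base, base, F, base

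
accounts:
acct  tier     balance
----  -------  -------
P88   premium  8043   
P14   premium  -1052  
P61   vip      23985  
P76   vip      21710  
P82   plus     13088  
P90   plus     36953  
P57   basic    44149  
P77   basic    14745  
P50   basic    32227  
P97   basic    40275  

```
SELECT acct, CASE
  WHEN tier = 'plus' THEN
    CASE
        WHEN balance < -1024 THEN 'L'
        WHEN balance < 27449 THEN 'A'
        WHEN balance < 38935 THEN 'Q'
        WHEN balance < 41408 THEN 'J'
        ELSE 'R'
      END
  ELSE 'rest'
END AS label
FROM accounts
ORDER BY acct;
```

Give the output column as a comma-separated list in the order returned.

acct=P14: tier='premium' → outer ELSE → rest
acct=P50: tier='basic' → outer ELSE → rest
acct=P57: tier='basic' → outer ELSE → rest
acct=P61: tier='vip' → outer ELSE → rest
acct=P76: tier='vip' → outer ELSE → rest
acct=P77: tier='basic' → outer ELSE → rest
acct=P82: tier='plus' → inner[balance < 27449] → A
acct=P88: tier='premium' → outer ELSE → rest
acct=P90: tier='plus' → inner[balance < 38935] → Q
acct=P97: tier='basic' → outer ELSE → rest

rest, rest, rest, rest, rest, rest, A, rest, Q, rest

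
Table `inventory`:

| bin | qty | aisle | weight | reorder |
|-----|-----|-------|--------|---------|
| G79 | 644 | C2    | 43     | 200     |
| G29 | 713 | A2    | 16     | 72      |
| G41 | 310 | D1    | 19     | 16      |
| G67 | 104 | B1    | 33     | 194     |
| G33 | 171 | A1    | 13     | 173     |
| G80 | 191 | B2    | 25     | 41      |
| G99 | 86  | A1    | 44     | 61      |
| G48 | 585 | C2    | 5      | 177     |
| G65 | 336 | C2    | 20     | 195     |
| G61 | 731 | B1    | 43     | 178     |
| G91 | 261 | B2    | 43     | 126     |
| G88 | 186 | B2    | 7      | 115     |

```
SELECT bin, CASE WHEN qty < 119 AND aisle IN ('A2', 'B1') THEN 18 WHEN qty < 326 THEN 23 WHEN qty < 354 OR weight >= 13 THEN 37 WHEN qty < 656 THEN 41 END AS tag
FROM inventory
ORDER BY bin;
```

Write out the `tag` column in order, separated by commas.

37, 23, 23, 41, 37, 37, 18, 37, 23, 23, 23, 23

bin=G29: qty < 354 OR weight >= 13 → 37
bin=G33: qty < 326 → 23
bin=G41: qty < 326 → 23
bin=G48: qty < 656 → 41
bin=G61: qty < 354 OR weight >= 13 → 37
bin=G65: qty < 354 OR weight >= 13 → 37
bin=G67: qty < 119 AND aisle IN ('A2', 'B1') → 18
bin=G79: qty < 354 OR weight >= 13 → 37
bin=G80: qty < 326 → 23
bin=G88: qty < 326 → 23
bin=G91: qty < 326 → 23
bin=G99: qty < 326 → 23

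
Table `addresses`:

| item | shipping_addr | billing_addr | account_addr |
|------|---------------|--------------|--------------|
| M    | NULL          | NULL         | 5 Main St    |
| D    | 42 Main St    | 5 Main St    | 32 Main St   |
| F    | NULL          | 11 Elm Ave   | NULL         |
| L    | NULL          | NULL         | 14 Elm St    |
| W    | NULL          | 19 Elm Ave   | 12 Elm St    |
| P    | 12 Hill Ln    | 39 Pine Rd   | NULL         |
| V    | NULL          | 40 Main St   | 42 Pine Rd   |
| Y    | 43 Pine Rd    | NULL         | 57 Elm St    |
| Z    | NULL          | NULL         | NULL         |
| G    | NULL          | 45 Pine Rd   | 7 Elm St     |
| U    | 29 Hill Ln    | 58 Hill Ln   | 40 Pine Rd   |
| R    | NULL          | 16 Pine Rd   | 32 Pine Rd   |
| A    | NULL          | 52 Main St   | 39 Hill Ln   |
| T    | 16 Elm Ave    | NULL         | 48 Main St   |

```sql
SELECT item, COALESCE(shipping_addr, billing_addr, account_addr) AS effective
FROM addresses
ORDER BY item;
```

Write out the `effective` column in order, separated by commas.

item=A: shipping_addr=NULL, billing_addr=52 Main St → 52 Main St
item=D: shipping_addr=42 Main St → 42 Main St
item=F: shipping_addr=NULL, billing_addr=11 Elm Ave → 11 Elm Ave
item=G: shipping_addr=NULL, billing_addr=45 Pine Rd → 45 Pine Rd
item=L: shipping_addr=NULL, billing_addr=NULL, account_addr=14 Elm St → 14 Elm St
item=M: shipping_addr=NULL, billing_addr=NULL, account_addr=5 Main St → 5 Main St
item=P: shipping_addr=12 Hill Ln → 12 Hill Ln
item=R: shipping_addr=NULL, billing_addr=16 Pine Rd → 16 Pine Rd
item=T: shipping_addr=16 Elm Ave → 16 Elm Ave
item=U: shipping_addr=29 Hill Ln → 29 Hill Ln
item=V: shipping_addr=NULL, billing_addr=40 Main St → 40 Main St
item=W: shipping_addr=NULL, billing_addr=19 Elm Ave → 19 Elm Ave
item=Y: shipping_addr=43 Pine Rd → 43 Pine Rd
item=Z: shipping_addr=NULL, billing_addr=NULL, account_addr=NULL (all NULL) → NULL

52 Main St, 42 Main St, 11 Elm Ave, 45 Pine Rd, 14 Elm St, 5 Main St, 12 Hill Ln, 16 Pine Rd, 16 Elm Ave, 29 Hill Ln, 40 Main St, 19 Elm Ave, 43 Pine Rd, NULL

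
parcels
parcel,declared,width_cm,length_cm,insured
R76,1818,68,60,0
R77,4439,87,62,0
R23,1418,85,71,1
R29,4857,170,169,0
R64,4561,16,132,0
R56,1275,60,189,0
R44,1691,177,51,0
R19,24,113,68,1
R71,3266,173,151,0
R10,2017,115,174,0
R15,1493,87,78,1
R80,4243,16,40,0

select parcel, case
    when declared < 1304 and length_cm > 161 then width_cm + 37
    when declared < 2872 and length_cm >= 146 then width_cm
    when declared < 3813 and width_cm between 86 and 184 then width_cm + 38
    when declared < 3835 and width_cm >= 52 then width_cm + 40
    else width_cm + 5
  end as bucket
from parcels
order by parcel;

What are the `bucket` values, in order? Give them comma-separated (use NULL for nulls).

115, 125, 151, 125, 175, 215, 97, 21, 211, 108, 92, 21

parcel=R10: declared < 2872 and length_cm >= 146 → 115
parcel=R15: declared < 3813 and width_cm between 86 and 184 → 125
parcel=R19: declared < 3813 and width_cm between 86 and 184 → 151
parcel=R23: declared < 3835 and width_cm >= 52 → 125
parcel=R29: ELSE → 175
parcel=R44: declared < 3813 and width_cm between 86 and 184 → 215
parcel=R56: declared < 1304 and length_cm > 161 → 97
parcel=R64: ELSE → 21
parcel=R71: declared < 3813 and width_cm between 86 and 184 → 211
parcel=R76: declared < 3835 and width_cm >= 52 → 108
parcel=R77: ELSE → 92
parcel=R80: ELSE → 21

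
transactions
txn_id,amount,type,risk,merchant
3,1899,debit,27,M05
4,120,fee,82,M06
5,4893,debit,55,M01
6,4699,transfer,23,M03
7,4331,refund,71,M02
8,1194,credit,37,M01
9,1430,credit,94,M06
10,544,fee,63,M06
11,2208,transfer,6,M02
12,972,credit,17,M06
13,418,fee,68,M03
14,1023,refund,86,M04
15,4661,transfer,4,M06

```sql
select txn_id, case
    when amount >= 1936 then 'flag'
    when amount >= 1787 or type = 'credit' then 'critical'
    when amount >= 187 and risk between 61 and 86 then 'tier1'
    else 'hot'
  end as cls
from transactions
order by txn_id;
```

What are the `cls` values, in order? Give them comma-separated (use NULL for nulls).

txn_id=3: amount >= 1787 or type = 'credit' → critical
txn_id=4: ELSE → hot
txn_id=5: amount >= 1936 → flag
txn_id=6: amount >= 1936 → flag
txn_id=7: amount >= 1936 → flag
txn_id=8: amount >= 1787 or type = 'credit' → critical
txn_id=9: amount >= 1787 or type = 'credit' → critical
txn_id=10: amount >= 187 and risk between 61 and 86 → tier1
txn_id=11: amount >= 1936 → flag
txn_id=12: amount >= 1787 or type = 'credit' → critical
txn_id=13: amount >= 187 and risk between 61 and 86 → tier1
txn_id=14: amount >= 187 and risk between 61 and 86 → tier1
txn_id=15: amount >= 1936 → flag

critical, hot, flag, flag, flag, critical, critical, tier1, flag, critical, tier1, tier1, flag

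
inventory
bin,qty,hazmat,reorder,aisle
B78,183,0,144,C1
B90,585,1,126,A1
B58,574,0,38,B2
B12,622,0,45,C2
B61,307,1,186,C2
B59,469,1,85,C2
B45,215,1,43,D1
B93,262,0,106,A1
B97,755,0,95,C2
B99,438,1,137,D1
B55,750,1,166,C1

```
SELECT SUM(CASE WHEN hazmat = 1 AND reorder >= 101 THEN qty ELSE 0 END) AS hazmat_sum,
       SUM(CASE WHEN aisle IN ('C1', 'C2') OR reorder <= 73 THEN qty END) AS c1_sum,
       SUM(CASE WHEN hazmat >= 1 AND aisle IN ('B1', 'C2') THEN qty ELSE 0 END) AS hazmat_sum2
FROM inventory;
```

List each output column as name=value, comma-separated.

[hazmat_sum: hazmat = 1 AND reorder >= 101]
bin=B78: ✗
bin=B90: ✓ → 585
bin=B58: ✗
bin=B12: ✗
bin=B61: ✓ → 307
bin=B59: ✗
bin=B45: ✗
bin=B93: ✗
bin=B97: ✗
bin=B99: ✓ → 438
bin=B55: ✓ → 750
hazmat_sum = 585 + 307 + 438 + 750 = 2080
—
[c1_sum: aisle IN ('C1', 'C2') OR reorder <= 73]
bin=B78: ✓ → 183
bin=B90: ✗
bin=B58: ✓ → 574
bin=B12: ✓ → 622
bin=B61: ✓ → 307
bin=B59: ✓ → 469
bin=B45: ✓ → 215
bin=B93: ✗
bin=B97: ✓ → 755
bin=B99: ✗
bin=B55: ✓ → 750
c1_sum = 183 + 574 + 622 + 307 + 469 + 215 + 755 + 750 = 3875
—
[hazmat_sum2: hazmat >= 1 AND aisle IN ('B1', 'C2')]
bin=B78: ✗
bin=B90: ✗
bin=B58: ✗
bin=B12: ✗
bin=B61: ✓ → 307
bin=B59: ✓ → 469
bin=B45: ✗
bin=B93: ✗
bin=B97: ✗
bin=B99: ✗
bin=B55: ✗
hazmat_sum2 = 307 + 469 = 776

hazmat_sum=2080, c1_sum=3875, hazmat_sum2=776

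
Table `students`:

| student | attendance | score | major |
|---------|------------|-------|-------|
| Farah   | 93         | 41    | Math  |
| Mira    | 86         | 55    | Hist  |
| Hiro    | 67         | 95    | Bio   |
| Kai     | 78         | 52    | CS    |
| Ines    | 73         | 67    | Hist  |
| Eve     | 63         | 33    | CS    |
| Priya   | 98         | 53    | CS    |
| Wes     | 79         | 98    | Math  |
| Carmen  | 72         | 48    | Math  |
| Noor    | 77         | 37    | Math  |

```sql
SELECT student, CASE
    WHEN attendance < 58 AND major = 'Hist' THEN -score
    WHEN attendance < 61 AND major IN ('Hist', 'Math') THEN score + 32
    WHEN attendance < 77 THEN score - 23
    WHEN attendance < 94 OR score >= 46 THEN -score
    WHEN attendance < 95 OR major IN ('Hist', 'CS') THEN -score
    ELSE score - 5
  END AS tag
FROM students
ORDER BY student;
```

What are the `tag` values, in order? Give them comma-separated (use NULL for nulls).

student=Carmen: attendance < 77 → 25
student=Eve: attendance < 77 → 10
student=Farah: attendance < 94 OR score >= 46 → -41
student=Hiro: attendance < 77 → 72
student=Ines: attendance < 77 → 44
student=Kai: attendance < 94 OR score >= 46 → -52
student=Mira: attendance < 94 OR score >= 46 → -55
student=Noor: attendance < 94 OR score >= 46 → -37
student=Priya: attendance < 94 OR score >= 46 → -53
student=Wes: attendance < 94 OR score >= 46 → -98

25, 10, -41, 72, 44, -52, -55, -37, -53, -98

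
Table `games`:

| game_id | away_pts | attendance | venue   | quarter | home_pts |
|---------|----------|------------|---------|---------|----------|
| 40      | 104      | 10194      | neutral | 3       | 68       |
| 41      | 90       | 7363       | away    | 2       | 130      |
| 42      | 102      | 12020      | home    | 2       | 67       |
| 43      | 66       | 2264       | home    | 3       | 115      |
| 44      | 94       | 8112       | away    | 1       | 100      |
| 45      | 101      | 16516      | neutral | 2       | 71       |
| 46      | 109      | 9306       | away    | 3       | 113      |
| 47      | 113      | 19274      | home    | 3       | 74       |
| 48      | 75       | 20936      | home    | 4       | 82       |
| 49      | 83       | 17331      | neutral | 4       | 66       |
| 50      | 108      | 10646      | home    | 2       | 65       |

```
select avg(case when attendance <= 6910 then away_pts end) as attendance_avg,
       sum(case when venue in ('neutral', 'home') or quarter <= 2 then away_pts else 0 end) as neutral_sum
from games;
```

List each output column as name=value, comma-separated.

attendance_avg=66, neutral_sum=936

[attendance_avg: attendance <= 6910]
game_id=40: ✗
game_id=41: ✗
game_id=42: ✗
game_id=43: ✓ → 66
game_id=44: ✗
game_id=45: ✗
game_id=46: ✗
game_id=47: ✗
game_id=48: ✗
game_id=49: ✗
game_id=50: ✗
attendance_avg = 66
—
[neutral_sum: venue in ('neutral', 'home') or quarter <= 2]
game_id=40: ✓ → 104
game_id=41: ✓ → 90
game_id=42: ✓ → 102
game_id=43: ✓ → 66
game_id=44: ✓ → 94
game_id=45: ✓ → 101
game_id=46: ✗
game_id=47: ✓ → 113
game_id=48: ✓ → 75
game_id=49: ✓ → 83
game_id=50: ✓ → 108
neutral_sum = 104 + 90 + 102 + 66 + 94 + 101 + 113 + 75 + 83 + 108 = 936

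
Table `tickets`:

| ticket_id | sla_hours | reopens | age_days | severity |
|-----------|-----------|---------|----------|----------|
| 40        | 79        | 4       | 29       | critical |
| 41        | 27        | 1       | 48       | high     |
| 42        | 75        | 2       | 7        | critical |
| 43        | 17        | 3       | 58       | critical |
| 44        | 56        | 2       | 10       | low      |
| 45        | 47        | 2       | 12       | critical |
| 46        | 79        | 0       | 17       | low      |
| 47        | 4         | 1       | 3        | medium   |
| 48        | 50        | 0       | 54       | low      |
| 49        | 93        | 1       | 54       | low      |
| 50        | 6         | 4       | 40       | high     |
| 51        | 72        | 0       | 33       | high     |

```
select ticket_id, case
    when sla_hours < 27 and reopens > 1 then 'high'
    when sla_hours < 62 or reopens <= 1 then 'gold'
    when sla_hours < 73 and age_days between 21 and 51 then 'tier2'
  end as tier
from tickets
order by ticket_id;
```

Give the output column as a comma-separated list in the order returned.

ticket_id=40: (no match → NULL) → NULL
ticket_id=41: sla_hours < 62 or reopens <= 1 → gold
ticket_id=42: (no match → NULL) → NULL
ticket_id=43: sla_hours < 27 and reopens > 1 → high
ticket_id=44: sla_hours < 62 or reopens <= 1 → gold
ticket_id=45: sla_hours < 62 or reopens <= 1 → gold
ticket_id=46: sla_hours < 62 or reopens <= 1 → gold
ticket_id=47: sla_hours < 62 or reopens <= 1 → gold
ticket_id=48: sla_hours < 62 or reopens <= 1 → gold
ticket_id=49: sla_hours < 62 or reopens <= 1 → gold
ticket_id=50: sla_hours < 27 and reopens > 1 → high
ticket_id=51: sla_hours < 62 or reopens <= 1 → gold

NULL, gold, NULL, high, gold, gold, gold, gold, gold, gold, high, gold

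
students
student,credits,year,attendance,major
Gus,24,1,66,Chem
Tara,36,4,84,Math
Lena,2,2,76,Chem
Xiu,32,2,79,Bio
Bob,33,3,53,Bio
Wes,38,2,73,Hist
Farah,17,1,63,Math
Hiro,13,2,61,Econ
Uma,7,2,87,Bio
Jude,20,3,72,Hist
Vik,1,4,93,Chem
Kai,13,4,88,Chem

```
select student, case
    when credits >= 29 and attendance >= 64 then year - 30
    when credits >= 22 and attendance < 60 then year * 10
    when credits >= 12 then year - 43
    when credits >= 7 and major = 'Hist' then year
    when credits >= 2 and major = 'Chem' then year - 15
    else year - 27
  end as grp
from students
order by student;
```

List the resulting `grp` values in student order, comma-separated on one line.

30, -42, -42, -41, -40, -39, -13, -26, -25, -23, -28, -28

student=Bob: credits >= 22 and attendance < 60 → 30
student=Farah: credits >= 12 → -42
student=Gus: credits >= 12 → -42
student=Hiro: credits >= 12 → -41
student=Jude: credits >= 12 → -40
student=Kai: credits >= 12 → -39
student=Lena: credits >= 2 and major = 'Chem' → -13
student=Tara: credits >= 29 and attendance >= 64 → -26
student=Uma: ELSE → -25
student=Vik: ELSE → -23
student=Wes: credits >= 29 and attendance >= 64 → -28
student=Xiu: credits >= 29 and attendance >= 64 → -28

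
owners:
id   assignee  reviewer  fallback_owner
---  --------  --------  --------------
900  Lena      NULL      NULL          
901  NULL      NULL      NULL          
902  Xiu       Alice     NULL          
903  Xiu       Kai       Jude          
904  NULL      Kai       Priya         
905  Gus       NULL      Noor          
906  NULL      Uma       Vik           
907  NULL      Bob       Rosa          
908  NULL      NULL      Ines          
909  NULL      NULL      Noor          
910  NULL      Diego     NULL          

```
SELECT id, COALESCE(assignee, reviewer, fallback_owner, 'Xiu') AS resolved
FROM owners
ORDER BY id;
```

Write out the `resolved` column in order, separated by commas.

id=900: assignee=Lena → Lena
id=901: assignee=NULL, reviewer=NULL, fallback_owner=NULL, → literal Xiu → Xiu
id=902: assignee=Xiu → Xiu
id=903: assignee=Xiu → Xiu
id=904: assignee=NULL, reviewer=Kai → Kai
id=905: assignee=Gus → Gus
id=906: assignee=NULL, reviewer=Uma → Uma
id=907: assignee=NULL, reviewer=Bob → Bob
id=908: assignee=NULL, reviewer=NULL, fallback_owner=Ines → Ines
id=909: assignee=NULL, reviewer=NULL, fallback_owner=Noor → Noor
id=910: assignee=NULL, reviewer=Diego → Diego

Lena, Xiu, Xiu, Xiu, Kai, Gus, Uma, Bob, Ines, Noor, Diego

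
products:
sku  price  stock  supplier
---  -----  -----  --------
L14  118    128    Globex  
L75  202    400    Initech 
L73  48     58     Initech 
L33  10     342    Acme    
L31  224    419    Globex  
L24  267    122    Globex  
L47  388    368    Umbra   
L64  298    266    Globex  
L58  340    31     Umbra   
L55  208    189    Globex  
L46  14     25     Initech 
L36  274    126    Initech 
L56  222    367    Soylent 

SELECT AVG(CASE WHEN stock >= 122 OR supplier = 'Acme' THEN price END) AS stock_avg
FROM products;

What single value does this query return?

221.1

sku=L14: ✓ → 118
sku=L75: ✓ → 202
sku=L73: ✗
sku=L33: ✓ → 10
sku=L31: ✓ → 224
sku=L24: ✓ → 267
sku=L47: ✓ → 388
sku=L64: ✓ → 298
sku=L58: ✗
sku=L55: ✓ → 208
sku=L46: ✗
sku=L36: ✓ → 274
sku=L56: ✓ → 222
stock_avg = (118 + 202 + 10 + 224 + 267 + 388 + 298 + 208 + 274 + 222) / 10 = 221.1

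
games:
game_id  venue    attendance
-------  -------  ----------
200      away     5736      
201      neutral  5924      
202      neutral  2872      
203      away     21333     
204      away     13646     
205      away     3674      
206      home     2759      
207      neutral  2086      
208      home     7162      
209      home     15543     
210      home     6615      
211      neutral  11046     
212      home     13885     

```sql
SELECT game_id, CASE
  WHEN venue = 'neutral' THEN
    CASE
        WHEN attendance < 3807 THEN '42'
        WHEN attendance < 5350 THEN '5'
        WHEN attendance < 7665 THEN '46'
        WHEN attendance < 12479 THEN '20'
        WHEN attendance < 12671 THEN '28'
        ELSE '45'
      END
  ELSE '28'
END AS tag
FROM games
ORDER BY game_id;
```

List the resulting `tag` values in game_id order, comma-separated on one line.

28, 46, 42, 28, 28, 28, 28, 42, 28, 28, 28, 20, 28

game_id=200: venue='away' → outer ELSE → 28
game_id=201: venue='neutral' → inner[attendance < 7665] → 46
game_id=202: venue='neutral' → inner[attendance < 3807] → 42
game_id=203: venue='away' → outer ELSE → 28
game_id=204: venue='away' → outer ELSE → 28
game_id=205: venue='away' → outer ELSE → 28
game_id=206: venue='home' → outer ELSE → 28
game_id=207: venue='neutral' → inner[attendance < 3807] → 42
game_id=208: venue='home' → outer ELSE → 28
game_id=209: venue='home' → outer ELSE → 28
game_id=210: venue='home' → outer ELSE → 28
game_id=211: venue='neutral' → inner[attendance < 12479] → 20
game_id=212: venue='home' → outer ELSE → 28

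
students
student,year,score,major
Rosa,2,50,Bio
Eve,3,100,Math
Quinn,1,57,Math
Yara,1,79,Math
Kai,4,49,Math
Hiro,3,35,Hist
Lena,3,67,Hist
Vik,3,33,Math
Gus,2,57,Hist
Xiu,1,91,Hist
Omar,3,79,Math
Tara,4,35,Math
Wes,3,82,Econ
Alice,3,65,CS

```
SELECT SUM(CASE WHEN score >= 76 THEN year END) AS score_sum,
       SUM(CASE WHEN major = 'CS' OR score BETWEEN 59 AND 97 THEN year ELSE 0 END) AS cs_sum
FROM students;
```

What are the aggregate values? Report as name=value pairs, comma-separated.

[score_sum: score >= 76]
student=Rosa: ✗
student=Eve: ✓ → 3
student=Quinn: ✗
student=Yara: ✓ → 1
student=Kai: ✗
student=Hiro: ✗
student=Lena: ✗
student=Vik: ✗
student=Gus: ✗
student=Xiu: ✓ → 1
student=Omar: ✓ → 3
student=Tara: ✗
student=Wes: ✓ → 3
student=Alice: ✗
score_sum = 3 + 1 + 1 + 3 + 3 = 11
—
[cs_sum: major = 'CS' OR score BETWEEN 59 AND 97]
student=Rosa: ✗
student=Eve: ✗
student=Quinn: ✗
student=Yara: ✓ → 1
student=Kai: ✗
student=Hiro: ✗
student=Lena: ✓ → 3
student=Vik: ✗
student=Gus: ✗
student=Xiu: ✓ → 1
student=Omar: ✓ → 3
student=Tara: ✗
student=Wes: ✓ → 3
student=Alice: ✓ → 3
cs_sum = 1 + 3 + 1 + 3 + 3 + 3 = 14

score_sum=11, cs_sum=14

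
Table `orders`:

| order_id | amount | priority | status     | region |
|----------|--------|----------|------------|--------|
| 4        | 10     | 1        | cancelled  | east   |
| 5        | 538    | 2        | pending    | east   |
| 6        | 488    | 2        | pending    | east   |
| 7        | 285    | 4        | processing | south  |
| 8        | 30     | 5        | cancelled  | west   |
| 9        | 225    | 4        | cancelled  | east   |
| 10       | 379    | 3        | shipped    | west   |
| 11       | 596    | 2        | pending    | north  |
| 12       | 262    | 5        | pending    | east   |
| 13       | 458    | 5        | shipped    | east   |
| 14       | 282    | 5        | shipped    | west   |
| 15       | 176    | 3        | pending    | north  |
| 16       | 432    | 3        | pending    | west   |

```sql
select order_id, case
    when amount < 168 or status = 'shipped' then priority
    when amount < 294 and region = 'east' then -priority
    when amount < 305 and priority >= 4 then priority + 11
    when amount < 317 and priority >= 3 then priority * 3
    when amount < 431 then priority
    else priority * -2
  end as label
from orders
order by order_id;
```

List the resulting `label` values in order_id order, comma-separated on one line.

order_id=4: amount < 168 or status = 'shipped' → 1
order_id=5: ELSE → -4
order_id=6: ELSE → -4
order_id=7: amount < 305 and priority >= 4 → 15
order_id=8: amount < 168 or status = 'shipped' → 5
order_id=9: amount < 294 and region = 'east' → -4
order_id=10: amount < 168 or status = 'shipped' → 3
order_id=11: ELSE → -4
order_id=12: amount < 294 and region = 'east' → -5
order_id=13: amount < 168 or status = 'shipped' → 5
order_id=14: amount < 168 or status = 'shipped' → 5
order_id=15: amount < 317 and priority >= 3 → 9
order_id=16: ELSE → -6

1, -4, -4, 15, 5, -4, 3, -4, -5, 5, 5, 9, -6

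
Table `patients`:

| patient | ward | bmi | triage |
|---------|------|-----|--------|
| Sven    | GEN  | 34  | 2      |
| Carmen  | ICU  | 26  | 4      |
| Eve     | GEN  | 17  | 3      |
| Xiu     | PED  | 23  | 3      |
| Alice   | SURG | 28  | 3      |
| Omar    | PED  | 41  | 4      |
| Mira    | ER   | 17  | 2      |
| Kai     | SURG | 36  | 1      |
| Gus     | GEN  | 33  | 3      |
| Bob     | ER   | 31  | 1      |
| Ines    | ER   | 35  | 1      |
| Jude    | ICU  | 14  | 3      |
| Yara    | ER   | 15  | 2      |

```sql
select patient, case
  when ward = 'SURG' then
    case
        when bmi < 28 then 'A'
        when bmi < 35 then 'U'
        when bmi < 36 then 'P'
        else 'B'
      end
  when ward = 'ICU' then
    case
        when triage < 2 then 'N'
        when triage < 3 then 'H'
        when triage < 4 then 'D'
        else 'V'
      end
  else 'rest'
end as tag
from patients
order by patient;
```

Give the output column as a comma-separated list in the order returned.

U, rest, V, rest, rest, rest, D, B, rest, rest, rest, rest, rest

patient=Alice: ward='SURG' → inner[bmi < 35] → U
patient=Bob: ward='ER' → outer ELSE → rest
patient=Carmen: ward='ICU' → inner[ELSE] → V
patient=Eve: ward='GEN' → outer ELSE → rest
patient=Gus: ward='GEN' → outer ELSE → rest
patient=Ines: ward='ER' → outer ELSE → rest
patient=Jude: ward='ICU' → inner[triage < 4] → D
patient=Kai: ward='SURG' → inner[ELSE] → B
patient=Mira: ward='ER' → outer ELSE → rest
patient=Omar: ward='PED' → outer ELSE → rest
patient=Sven: ward='GEN' → outer ELSE → rest
patient=Xiu: ward='PED' → outer ELSE → rest
patient=Yara: ward='ER' → outer ELSE → rest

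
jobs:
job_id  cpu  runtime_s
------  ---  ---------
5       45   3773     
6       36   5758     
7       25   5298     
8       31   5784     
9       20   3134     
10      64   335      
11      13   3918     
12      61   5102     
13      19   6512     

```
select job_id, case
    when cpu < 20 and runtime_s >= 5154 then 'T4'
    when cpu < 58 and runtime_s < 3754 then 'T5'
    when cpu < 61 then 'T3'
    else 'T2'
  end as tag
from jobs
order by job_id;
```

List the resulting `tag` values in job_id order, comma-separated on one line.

T3, T3, T3, T3, T5, T2, T3, T2, T4

job_id=5: cpu < 61 → T3
job_id=6: cpu < 61 → T3
job_id=7: cpu < 61 → T3
job_id=8: cpu < 61 → T3
job_id=9: cpu < 58 and runtime_s < 3754 → T5
job_id=10: ELSE → T2
job_id=11: cpu < 61 → T3
job_id=12: ELSE → T2
job_id=13: cpu < 20 and runtime_s >= 5154 → T4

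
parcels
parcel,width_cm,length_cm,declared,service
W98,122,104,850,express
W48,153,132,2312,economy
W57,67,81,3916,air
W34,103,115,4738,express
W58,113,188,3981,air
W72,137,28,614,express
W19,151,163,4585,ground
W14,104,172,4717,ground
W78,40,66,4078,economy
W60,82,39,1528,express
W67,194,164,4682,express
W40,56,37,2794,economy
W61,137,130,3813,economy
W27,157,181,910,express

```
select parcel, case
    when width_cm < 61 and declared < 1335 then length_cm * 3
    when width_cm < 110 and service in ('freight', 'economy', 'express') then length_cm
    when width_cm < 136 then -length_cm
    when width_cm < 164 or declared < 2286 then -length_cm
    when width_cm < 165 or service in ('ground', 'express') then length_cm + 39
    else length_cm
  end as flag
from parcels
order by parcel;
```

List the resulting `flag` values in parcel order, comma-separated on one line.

-172, -163, -181, 115, 37, -132, -81, -188, 39, -130, 203, -28, 66, -104

parcel=W14: width_cm < 136 → -172
parcel=W19: width_cm < 164 or declared < 2286 → -163
parcel=W27: width_cm < 164 or declared < 2286 → -181
parcel=W34: width_cm < 110 and service in ('freight', 'economy', 'express') → 115
parcel=W40: width_cm < 110 and service in ('freight', 'economy', 'express') → 37
parcel=W48: width_cm < 164 or declared < 2286 → -132
parcel=W57: width_cm < 136 → -81
parcel=W58: width_cm < 136 → -188
parcel=W60: width_cm < 110 and service in ('freight', 'economy', 'express') → 39
parcel=W61: width_cm < 164 or declared < 2286 → -130
parcel=W67: width_cm < 165 or service in ('ground', 'express') → 203
parcel=W72: width_cm < 164 or declared < 2286 → -28
parcel=W78: width_cm < 110 and service in ('freight', 'economy', 'express') → 66
parcel=W98: width_cm < 136 → -104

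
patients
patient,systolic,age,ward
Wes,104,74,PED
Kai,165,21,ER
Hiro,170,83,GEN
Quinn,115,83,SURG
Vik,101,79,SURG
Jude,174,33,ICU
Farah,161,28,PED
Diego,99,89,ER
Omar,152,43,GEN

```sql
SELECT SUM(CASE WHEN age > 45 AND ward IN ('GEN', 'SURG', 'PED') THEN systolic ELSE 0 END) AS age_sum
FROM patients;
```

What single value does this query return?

patient=Wes: ✓ → 104
patient=Kai: ✗
patient=Hiro: ✓ → 170
patient=Quinn: ✓ → 115
patient=Vik: ✓ → 101
patient=Jude: ✗
patient=Farah: ✗
patient=Diego: ✗
patient=Omar: ✗
age_sum = 104 + 170 + 115 + 101 = 490

490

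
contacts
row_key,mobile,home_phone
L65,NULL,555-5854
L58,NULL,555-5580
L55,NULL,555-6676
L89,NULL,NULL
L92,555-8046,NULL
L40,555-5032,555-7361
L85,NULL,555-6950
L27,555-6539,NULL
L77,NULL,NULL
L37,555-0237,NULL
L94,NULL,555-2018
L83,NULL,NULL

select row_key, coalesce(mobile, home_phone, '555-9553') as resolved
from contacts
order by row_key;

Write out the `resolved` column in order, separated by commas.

row_key=L27: mobile=555-6539 → 555-6539
row_key=L37: mobile=555-0237 → 555-0237
row_key=L40: mobile=555-5032 → 555-5032
row_key=L55: mobile=NULL, home_phone=555-6676 → 555-6676
row_key=L58: mobile=NULL, home_phone=555-5580 → 555-5580
row_key=L65: mobile=NULL, home_phone=555-5854 → 555-5854
row_key=L77: mobile=NULL, home_phone=NULL, → literal 555-9553 → 555-9553
row_key=L83: mobile=NULL, home_phone=NULL, → literal 555-9553 → 555-9553
row_key=L85: mobile=NULL, home_phone=555-6950 → 555-6950
row_key=L89: mobile=NULL, home_phone=NULL, → literal 555-9553 → 555-9553
row_key=L92: mobile=555-8046 → 555-8046
row_key=L94: mobile=NULL, home_phone=555-2018 → 555-2018

555-6539, 555-0237, 555-5032, 555-6676, 555-5580, 555-5854, 555-9553, 555-9553, 555-6950, 555-9553, 555-8046, 555-2018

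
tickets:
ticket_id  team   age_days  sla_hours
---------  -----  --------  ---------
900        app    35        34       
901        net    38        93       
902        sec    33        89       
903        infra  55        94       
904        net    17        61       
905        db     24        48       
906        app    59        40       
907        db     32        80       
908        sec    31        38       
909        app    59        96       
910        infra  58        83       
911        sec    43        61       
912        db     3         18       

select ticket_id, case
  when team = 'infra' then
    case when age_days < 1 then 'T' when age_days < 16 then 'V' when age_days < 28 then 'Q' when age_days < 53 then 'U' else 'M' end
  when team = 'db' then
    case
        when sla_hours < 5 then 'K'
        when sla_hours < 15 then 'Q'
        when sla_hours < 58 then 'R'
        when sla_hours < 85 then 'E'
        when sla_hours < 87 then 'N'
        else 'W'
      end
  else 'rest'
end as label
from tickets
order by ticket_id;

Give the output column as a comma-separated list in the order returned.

ticket_id=900: team='app' → outer ELSE → rest
ticket_id=901: team='net' → outer ELSE → rest
ticket_id=902: team='sec' → outer ELSE → rest
ticket_id=903: team='infra' → inner[ELSE] → M
ticket_id=904: team='net' → outer ELSE → rest
ticket_id=905: team='db' → inner[sla_hours < 58] → R
ticket_id=906: team='app' → outer ELSE → rest
ticket_id=907: team='db' → inner[sla_hours < 85] → E
ticket_id=908: team='sec' → outer ELSE → rest
ticket_id=909: team='app' → outer ELSE → rest
ticket_id=910: team='infra' → inner[ELSE] → M
ticket_id=911: team='sec' → outer ELSE → rest
ticket_id=912: team='db' → inner[sla_hours < 58] → R

rest, rest, rest, M, rest, R, rest, E, rest, rest, M, rest, R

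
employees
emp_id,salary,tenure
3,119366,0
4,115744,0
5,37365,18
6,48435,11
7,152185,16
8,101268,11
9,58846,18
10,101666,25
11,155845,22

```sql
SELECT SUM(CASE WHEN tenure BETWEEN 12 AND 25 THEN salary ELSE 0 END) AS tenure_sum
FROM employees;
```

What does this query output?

505907

emp_id=3: ✗
emp_id=4: ✗
emp_id=5: ✓ → 37365
emp_id=6: ✗
emp_id=7: ✓ → 152185
emp_id=8: ✗
emp_id=9: ✓ → 58846
emp_id=10: ✓ → 101666
emp_id=11: ✓ → 155845
tenure_sum = 37365 + 152185 + 58846 + 101666 + 155845 = 505907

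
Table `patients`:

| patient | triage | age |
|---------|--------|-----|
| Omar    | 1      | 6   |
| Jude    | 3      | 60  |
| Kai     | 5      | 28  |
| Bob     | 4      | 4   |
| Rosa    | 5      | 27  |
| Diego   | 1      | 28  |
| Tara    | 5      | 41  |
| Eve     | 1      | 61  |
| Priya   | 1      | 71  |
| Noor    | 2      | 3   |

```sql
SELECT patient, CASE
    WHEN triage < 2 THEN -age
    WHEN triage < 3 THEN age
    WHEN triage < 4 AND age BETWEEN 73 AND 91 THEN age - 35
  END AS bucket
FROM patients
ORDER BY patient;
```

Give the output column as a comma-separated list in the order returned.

NULL, -28, -61, NULL, NULL, 3, -6, -71, NULL, NULL

patient=Bob: (no match → NULL) → NULL
patient=Diego: triage < 2 → -28
patient=Eve: triage < 2 → -61
patient=Jude: (no match → NULL) → NULL
patient=Kai: (no match → NULL) → NULL
patient=Noor: triage < 3 → 3
patient=Omar: triage < 2 → -6
patient=Priya: triage < 2 → -71
patient=Rosa: (no match → NULL) → NULL
patient=Tara: (no match → NULL) → NULL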